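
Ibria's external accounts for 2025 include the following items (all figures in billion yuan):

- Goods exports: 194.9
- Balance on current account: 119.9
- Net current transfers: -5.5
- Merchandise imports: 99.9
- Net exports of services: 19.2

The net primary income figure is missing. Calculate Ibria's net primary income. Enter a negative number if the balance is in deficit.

11.2

Current account = goods balance + services balance + net primary income + net secondary income
Sum of the known components = 108.7
Net primary income = CA - (known components) = 119.9 - 108.7 = 11.2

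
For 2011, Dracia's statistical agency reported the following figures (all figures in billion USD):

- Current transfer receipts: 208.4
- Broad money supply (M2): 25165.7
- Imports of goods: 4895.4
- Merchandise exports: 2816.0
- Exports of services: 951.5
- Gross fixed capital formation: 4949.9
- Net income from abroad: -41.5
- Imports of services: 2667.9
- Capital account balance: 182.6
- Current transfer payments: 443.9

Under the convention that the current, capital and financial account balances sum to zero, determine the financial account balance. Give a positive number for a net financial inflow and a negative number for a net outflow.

3890.2

Goods balance = 2816.0 - 4895.4 = -2079.4
Services balance = 951.5 - 2667.9 = -1716.4
Trade balance (goods + services) = -2079.4 + (-1716.4) = -3795.8
Net primary income = -41.5
Net secondary income = 208.4 - 443.9 = -235.5
Current account = -3795.8 + (-41.5) + (-235.5) = -4072.8
Financial account = -(-4072.8 + 182.6) = 3890.2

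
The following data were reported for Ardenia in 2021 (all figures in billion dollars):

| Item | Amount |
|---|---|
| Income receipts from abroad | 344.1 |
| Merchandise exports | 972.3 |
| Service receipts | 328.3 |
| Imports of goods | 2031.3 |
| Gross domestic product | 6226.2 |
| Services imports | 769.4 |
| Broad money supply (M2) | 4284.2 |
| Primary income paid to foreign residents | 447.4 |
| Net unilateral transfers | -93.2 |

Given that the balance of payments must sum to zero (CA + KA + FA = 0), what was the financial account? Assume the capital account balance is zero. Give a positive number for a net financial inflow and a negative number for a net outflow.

Goods balance = 972.3 - 2031.3 = -1059.0
Services balance = 328.3 - 769.4 = -441.1
Trade balance (goods + services) = -1059.0 + (-441.1) = -1500.1
Net primary income = 344.1 - 447.4 = -103.3
Net secondary income = -93.2
Current account = -1500.1 + (-103.3) + (-93.2) = -1696.6
Financial account = -(-1696.6) = 1696.6

1696.6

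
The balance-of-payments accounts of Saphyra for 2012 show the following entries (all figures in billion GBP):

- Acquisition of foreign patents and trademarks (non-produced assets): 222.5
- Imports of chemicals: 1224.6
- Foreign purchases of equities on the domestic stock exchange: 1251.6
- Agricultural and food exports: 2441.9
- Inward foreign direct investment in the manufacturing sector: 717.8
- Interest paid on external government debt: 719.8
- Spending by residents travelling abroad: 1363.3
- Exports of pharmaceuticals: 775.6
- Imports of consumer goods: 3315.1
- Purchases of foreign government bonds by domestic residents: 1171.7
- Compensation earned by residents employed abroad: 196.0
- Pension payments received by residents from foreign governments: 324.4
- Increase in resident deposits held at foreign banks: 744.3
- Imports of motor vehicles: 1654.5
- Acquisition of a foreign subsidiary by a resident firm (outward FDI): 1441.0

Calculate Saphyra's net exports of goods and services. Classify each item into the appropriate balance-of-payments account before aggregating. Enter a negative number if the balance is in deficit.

-4340.0

Goods: -1224.6 + 775.6 + 2441.9 - 3315.1 - 1654.5 = -2976.7
Services: -1363.3
Trade balance = -2976.7 + (-1363.3) = -4340.0
(Excluded from the trade balance — capital account: acquisition of foreign patents and trademarks (non-produced assets) 222.5; financial account: foreign purchases of equities on the domestic stock exchange 1251.6, inward foreign direct investment in the manufacturing sector 717.8, purchases of foreign government bonds by domestic residents 1171.7, increase in resident deposits held at foreign banks 744.3, acquisition of a foreign subsidiary by a resident firm (outward FDI) 1441.0; primary income: interest paid on external government debt 719.8, compensation earned by residents employed abroad 196.0; secondary income: pension payments received by residents from foreign governments 324.4.)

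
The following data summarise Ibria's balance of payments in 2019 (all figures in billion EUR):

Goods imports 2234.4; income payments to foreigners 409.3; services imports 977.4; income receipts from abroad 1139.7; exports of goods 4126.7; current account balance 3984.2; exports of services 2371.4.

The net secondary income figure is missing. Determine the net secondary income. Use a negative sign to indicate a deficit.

Current account = goods balance + services balance + net primary income + net secondary income
Sum of the known components = 4016.7
Net secondary income = CA - (known components) = 3984.2 - 4016.7 = -32.5

-32.5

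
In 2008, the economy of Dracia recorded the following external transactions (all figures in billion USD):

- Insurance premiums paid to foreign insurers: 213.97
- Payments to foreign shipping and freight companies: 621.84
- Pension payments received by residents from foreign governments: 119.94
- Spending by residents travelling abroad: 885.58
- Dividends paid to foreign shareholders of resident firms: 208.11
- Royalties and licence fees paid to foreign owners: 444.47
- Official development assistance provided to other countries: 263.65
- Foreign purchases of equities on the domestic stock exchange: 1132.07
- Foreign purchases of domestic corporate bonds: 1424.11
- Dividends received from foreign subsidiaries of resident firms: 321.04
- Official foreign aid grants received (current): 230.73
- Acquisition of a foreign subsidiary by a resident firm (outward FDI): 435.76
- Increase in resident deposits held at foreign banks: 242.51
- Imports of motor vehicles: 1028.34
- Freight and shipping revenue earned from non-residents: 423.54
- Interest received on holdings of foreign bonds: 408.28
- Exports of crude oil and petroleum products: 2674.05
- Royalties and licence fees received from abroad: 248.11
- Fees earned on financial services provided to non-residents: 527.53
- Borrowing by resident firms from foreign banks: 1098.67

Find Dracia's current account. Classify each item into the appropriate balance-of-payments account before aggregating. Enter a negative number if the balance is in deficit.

1287.26

Goods: -1028.34 + 2674.05 = 1645.71
Services: -885.58 - 444.47 - 213.97 + 423.54 + 527.53 - 621.84 + 248.11 = -966.68
Primary income: -208.11 + 321.04 + 408.28 = 521.21
Secondary income: 119.94 - 263.65 + 230.73 = 87.02
Current account = 1645.71 + (-966.68) + 521.21 + 87.02 = 1287.26
(Excluded from the current account — financial account: foreign purchases of equities on the domestic stock exchange 1132.07, foreign purchases of domestic corporate bonds 1424.11, acquisition of a foreign subsidiary by a resident firm (outward FDI) 435.76, increase in resident deposits held at foreign banks 242.51, borrowing by resident firms from foreign banks 1098.67.)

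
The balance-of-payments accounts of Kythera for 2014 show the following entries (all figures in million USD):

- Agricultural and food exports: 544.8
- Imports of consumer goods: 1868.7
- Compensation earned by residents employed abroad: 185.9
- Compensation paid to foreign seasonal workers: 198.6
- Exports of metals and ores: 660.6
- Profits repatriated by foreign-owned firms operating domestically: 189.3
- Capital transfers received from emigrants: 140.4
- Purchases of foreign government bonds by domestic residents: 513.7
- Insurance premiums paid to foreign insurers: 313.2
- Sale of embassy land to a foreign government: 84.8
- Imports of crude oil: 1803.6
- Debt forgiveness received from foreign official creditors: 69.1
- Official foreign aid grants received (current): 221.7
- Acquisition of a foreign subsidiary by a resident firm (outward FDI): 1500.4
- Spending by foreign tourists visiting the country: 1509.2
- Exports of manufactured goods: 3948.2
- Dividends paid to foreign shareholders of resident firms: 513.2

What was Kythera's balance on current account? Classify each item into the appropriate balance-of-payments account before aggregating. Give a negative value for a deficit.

Goods: 660.6 + 3948.2 - 1868.7 - 1803.6 + 544.8 = 1481.3
Services: 1509.2 - 313.2 = 1196.0
Primary income: -513.2 + 185.9 - 198.6 - 189.3 = -715.2
Secondary income: 221.7
Current account = 1481.3 + 1196.0 + (-715.2) + 221.7 = 2183.8
(Excluded from the current account — capital account: capital transfers received from emigrants 140.4, sale of embassy land to a foreign government 84.8, debt forgiveness received from foreign official creditors 69.1; financial account: purchases of foreign government bonds by domestic residents 513.7, acquisition of a foreign subsidiary by a resident firm (outward FDI) 1500.4.)

2183.8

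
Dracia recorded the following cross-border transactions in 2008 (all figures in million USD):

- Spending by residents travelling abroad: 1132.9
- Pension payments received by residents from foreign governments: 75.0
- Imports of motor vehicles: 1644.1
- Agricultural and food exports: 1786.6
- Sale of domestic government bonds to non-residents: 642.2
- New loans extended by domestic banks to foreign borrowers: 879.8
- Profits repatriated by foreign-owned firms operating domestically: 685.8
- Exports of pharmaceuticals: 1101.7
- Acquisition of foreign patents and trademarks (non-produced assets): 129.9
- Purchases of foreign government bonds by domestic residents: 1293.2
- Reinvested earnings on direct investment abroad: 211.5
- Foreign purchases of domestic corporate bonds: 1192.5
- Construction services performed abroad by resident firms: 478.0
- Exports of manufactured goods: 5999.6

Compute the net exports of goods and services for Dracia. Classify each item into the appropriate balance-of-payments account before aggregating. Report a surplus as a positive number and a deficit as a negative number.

6588.9

Goods: 1786.6 + 5999.6 - 1644.1 + 1101.7 = 7243.8
Services: -1132.9 + 478.0 = -654.9
Trade balance = 7243.8 + (-654.9) = 6588.9
(Excluded from the trade balance — secondary income: pension payments received by residents from foreign governments 75.0; financial account: sale of domestic government bonds to non-residents 642.2, new loans extended by domestic banks to foreign borrowers 879.8, purchases of foreign government bonds by domestic residents 1293.2, foreign purchases of domestic corporate bonds 1192.5; primary income: profits repatriated by foreign-owned firms operating domestically 685.8, reinvested earnings on direct investment abroad 211.5; capital account: acquisition of foreign patents and trademarks (non-produced assets) 129.9.)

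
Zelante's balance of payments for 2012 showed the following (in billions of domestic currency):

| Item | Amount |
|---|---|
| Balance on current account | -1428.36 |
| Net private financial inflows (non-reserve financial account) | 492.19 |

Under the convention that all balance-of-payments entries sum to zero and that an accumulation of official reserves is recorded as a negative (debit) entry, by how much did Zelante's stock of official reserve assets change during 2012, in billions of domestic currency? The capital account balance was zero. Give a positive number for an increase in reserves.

-936.17

Official reserve transactions balance = -((-1428.36) + 492.19) = 936.17
An accumulation of reserves is recorded as a debit (negative entry), so the change in the stock of reserves is the negative of that balance.
Change in official reserves = -(936.17) = -936.17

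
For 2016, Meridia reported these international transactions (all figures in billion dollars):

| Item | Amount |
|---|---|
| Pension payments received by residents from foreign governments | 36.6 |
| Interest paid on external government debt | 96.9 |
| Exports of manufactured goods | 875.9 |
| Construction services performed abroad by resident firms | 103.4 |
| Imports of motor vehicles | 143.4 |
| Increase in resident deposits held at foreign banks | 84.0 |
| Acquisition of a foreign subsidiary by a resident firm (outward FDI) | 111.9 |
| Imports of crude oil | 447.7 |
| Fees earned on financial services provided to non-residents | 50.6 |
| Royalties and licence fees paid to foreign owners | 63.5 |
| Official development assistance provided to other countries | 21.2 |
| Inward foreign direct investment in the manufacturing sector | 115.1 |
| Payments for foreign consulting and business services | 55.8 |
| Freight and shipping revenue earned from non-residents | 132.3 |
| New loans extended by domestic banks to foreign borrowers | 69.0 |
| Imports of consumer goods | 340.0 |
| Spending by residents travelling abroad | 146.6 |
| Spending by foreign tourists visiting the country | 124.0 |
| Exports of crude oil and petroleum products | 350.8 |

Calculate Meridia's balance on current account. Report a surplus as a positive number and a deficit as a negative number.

Goods: -143.4 + 350.8 - 447.7 + 875.9 - 340.0 = 295.6
Services: -63.5 + 50.6 - 55.8 - 146.6 + 132.3 + 124.0 + 103.4 = 144.4
Primary income: -96.9
Secondary income: 36.6 - 21.2 = 15.4
Current account = 295.6 + 144.4 + (-96.9) + 15.4 = 358.5
(Excluded from the current account — financial account: increase in resident deposits held at foreign banks 84.0, acquisition of a foreign subsidiary by a resident firm (outward FDI) 111.9, inward foreign direct investment in the manufacturing sector 115.1, new loans extended by domestic banks to foreign borrowers 69.0.)

358.5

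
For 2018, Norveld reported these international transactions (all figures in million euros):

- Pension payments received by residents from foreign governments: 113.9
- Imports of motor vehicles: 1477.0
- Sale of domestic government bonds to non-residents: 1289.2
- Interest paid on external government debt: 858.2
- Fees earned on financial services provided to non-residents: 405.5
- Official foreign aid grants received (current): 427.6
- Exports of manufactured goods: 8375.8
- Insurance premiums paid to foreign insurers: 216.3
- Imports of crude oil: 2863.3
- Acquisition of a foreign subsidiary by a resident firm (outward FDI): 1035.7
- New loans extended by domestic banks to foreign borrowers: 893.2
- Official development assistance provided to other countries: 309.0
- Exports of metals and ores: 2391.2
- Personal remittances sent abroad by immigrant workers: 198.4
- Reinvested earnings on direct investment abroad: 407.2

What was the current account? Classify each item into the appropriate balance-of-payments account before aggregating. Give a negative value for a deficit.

Goods: -2863.3 - 1477.0 + 2391.2 + 8375.8 = 6426.7
Services: 405.5 - 216.3 = 189.2
Primary income: -858.2 + 407.2 = -451.0
Secondary income: -309.0 - 198.4 + 427.6 + 113.9 = 34.1
Current account = 6426.7 + 189.2 + (-451.0) + 34.1 = 6199.0
(Excluded from the current account — financial account: sale of domestic government bonds to non-residents 1289.2, acquisition of a foreign subsidiary by a resident firm (outward FDI) 1035.7, new loans extended by domestic banks to foreign borrowers 893.2.)

6199.0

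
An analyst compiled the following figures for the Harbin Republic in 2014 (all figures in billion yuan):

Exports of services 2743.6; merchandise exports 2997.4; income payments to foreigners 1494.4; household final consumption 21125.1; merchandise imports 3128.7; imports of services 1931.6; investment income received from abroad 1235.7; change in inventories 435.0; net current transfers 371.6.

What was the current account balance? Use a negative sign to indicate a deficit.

793.6

Goods balance = 2997.4 - 3128.7 = -131.3
Services balance = 2743.6 - 1931.6 = 812.0
Trade balance (goods + services) = -131.3 + 812.0 = 680.7
Net primary income = 1235.7 - 1494.4 = -258.7
Net secondary income = 371.6
Current account = 680.7 + (-258.7) + 371.6 = 793.6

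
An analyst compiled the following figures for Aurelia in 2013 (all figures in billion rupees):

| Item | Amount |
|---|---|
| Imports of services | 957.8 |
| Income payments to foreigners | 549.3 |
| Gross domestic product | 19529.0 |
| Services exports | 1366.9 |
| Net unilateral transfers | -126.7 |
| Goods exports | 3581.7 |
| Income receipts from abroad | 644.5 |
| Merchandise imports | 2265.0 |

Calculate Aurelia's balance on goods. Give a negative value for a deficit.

Goods balance = 3581.7 - 2265.0 = 1316.7

1316.7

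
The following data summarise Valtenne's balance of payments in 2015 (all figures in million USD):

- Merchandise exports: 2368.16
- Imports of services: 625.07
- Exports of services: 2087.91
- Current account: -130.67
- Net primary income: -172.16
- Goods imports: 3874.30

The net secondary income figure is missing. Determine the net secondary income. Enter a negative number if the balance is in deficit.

Current account = goods balance + services balance + net primary income + net secondary income
Sum of the known components = -215.46
Net secondary income = CA - (known components) = -130.67 - (-215.46) = 84.79

84.79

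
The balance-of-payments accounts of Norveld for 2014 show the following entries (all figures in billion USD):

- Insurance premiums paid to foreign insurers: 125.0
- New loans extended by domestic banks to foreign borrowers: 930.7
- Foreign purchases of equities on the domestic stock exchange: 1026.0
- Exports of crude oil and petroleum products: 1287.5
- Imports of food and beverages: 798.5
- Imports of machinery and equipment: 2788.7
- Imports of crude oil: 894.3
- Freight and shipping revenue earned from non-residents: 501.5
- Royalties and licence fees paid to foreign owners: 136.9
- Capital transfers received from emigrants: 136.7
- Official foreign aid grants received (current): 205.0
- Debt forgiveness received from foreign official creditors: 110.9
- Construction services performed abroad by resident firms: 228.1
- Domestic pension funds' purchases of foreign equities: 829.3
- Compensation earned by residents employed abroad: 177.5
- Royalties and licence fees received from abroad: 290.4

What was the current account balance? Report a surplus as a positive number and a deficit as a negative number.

Goods: 1287.5 - 2788.7 - 894.3 - 798.5 = -3194.0
Services: 501.5 - 125.0 + 290.4 - 136.9 + 228.1 = 758.1
Primary income: 177.5
Secondary income: 205.0
Current account = (-3194.0) + 758.1 + 177.5 + 205.0 = -2053.4
(Excluded from the current account — financial account: new loans extended by domestic banks to foreign borrowers 930.7, foreign purchases of equities on the domestic stock exchange 1026.0, domestic pension funds' purchases of foreign equities 829.3; capital account: capital transfers received from emigrants 136.7, debt forgiveness received from foreign official creditors 110.9.)

-2053.4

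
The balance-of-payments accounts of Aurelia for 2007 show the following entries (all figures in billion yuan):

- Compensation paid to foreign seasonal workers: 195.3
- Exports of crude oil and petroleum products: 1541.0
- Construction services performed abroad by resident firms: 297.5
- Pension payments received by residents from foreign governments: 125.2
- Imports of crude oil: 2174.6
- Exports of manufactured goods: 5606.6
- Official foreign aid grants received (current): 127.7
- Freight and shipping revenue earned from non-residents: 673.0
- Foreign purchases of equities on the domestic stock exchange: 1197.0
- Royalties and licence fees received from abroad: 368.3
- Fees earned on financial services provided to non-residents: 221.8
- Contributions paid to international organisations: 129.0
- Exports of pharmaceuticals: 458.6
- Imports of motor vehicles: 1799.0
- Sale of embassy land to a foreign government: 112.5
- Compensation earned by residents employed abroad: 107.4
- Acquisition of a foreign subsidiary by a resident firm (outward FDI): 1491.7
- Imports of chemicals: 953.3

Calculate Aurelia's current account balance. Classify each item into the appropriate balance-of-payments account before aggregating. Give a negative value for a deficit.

4275.9

Goods: 1541.0 + 458.6 - 1799.0 - 2174.6 - 953.3 + 5606.6 = 2679.3
Services: 673.0 + 221.8 + 297.5 + 368.3 = 1560.6
Primary income: -195.3 + 107.4 = -87.9
Secondary income: -129.0 + 127.7 + 125.2 = 123.9
Current account = 2679.3 + 1560.6 + (-87.9) + 123.9 = 4275.9
(Excluded from the current account — financial account: foreign purchases of equities on the domestic stock exchange 1197.0, acquisition of a foreign subsidiary by a resident firm (outward FDI) 1491.7; capital account: sale of embassy land to a foreign government 112.5.)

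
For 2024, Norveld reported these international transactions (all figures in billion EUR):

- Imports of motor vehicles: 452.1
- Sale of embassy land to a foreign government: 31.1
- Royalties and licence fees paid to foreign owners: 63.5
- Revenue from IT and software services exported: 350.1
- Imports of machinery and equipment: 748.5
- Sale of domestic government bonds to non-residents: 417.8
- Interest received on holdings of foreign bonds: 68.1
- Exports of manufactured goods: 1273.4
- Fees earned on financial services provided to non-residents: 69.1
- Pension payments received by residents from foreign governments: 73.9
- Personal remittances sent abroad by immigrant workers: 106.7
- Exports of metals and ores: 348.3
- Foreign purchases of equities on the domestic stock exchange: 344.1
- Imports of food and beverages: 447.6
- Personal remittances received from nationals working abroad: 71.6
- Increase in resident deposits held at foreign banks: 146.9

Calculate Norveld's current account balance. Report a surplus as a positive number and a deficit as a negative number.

Goods: 1273.4 - 447.6 - 452.1 + 348.3 - 748.5 = -26.5
Services: 69.1 + 350.1 - 63.5 = 355.7
Primary income: 68.1
Secondary income: 73.9 + 71.6 - 106.7 = 38.8
Current account = (-26.5) + 355.7 + 68.1 + 38.8 = 436.1
(Excluded from the current account — capital account: sale of embassy land to a foreign government 31.1; financial account: sale of domestic government bonds to non-residents 417.8, foreign purchases of equities on the domestic stock exchange 344.1, increase in resident deposits held at foreign banks 146.9.)

436.1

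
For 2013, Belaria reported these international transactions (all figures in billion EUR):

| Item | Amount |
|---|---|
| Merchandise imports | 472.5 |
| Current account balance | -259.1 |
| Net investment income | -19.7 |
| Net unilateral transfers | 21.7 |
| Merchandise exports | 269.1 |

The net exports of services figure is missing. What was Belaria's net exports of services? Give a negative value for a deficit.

-57.7

Current account = goods balance + services balance + net primary income + net secondary income
Sum of the known components = -201.4
Net exports of services = CA - (known components) = -259.1 - (-201.4) = -57.7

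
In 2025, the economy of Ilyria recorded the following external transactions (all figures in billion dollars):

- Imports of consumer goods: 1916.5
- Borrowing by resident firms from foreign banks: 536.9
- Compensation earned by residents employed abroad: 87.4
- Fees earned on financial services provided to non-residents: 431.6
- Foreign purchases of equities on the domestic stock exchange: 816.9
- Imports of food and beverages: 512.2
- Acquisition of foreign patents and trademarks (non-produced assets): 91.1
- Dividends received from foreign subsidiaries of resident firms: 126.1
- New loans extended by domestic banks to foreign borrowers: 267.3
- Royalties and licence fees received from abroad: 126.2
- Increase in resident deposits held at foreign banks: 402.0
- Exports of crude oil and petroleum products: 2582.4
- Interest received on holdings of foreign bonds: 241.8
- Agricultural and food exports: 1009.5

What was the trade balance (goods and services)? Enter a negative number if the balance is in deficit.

1721.0

Goods: -512.2 - 1916.5 + 1009.5 + 2582.4 = 1163.2
Services: 431.6 + 126.2 = 557.8
Trade balance = 1163.2 + 557.8 = 1721.0
(Excluded from the trade balance — financial account: borrowing by resident firms from foreign banks 536.9, foreign purchases of equities on the domestic stock exchange 816.9, new loans extended by domestic banks to foreign borrowers 267.3, increase in resident deposits held at foreign banks 402.0; primary income: compensation earned by residents employed abroad 87.4, dividends received from foreign subsidiaries of resident firms 126.1, interest received on holdings of foreign bonds 241.8; capital account: acquisition of foreign patents and trademarks (non-produced assets) 91.1.)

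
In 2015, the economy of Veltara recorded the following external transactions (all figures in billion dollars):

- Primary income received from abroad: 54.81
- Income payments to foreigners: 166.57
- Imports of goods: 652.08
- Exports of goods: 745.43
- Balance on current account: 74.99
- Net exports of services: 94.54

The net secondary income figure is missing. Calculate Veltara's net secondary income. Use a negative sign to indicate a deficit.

-1.14

Current account = goods balance + services balance + net primary income + net secondary income
Sum of the known components = 76.13
Net secondary income = CA - (known components) = 74.99 - 76.13 = -1.14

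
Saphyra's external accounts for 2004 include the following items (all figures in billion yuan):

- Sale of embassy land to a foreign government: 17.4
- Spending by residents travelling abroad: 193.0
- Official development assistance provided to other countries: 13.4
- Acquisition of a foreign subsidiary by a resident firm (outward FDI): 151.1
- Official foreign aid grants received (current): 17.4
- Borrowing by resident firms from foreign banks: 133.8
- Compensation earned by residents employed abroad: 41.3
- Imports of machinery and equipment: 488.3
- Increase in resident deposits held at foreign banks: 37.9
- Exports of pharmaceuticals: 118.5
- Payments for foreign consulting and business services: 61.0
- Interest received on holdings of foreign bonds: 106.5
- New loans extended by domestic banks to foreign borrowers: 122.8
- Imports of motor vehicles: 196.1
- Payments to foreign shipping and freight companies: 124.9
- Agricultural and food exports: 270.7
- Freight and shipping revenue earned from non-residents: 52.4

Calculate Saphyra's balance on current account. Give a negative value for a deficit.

Goods: 270.7 - 488.3 + 118.5 - 196.1 = -295.2
Services: -193.0 + 52.4 - 61.0 - 124.9 = -326.5
Primary income: 106.5 + 41.3 = 147.8
Secondary income: -13.4 + 17.4 = 4.0
Current account = (-295.2) + (-326.5) + 147.8 + 4.0 = -469.9
(Excluded from the current account — capital account: sale of embassy land to a foreign government 17.4; financial account: acquisition of a foreign subsidiary by a resident firm (outward FDI) 151.1, borrowing by resident firms from foreign banks 133.8, increase in resident deposits held at foreign banks 37.9, new loans extended by domestic banks to foreign borrowers 122.8.)

-469.9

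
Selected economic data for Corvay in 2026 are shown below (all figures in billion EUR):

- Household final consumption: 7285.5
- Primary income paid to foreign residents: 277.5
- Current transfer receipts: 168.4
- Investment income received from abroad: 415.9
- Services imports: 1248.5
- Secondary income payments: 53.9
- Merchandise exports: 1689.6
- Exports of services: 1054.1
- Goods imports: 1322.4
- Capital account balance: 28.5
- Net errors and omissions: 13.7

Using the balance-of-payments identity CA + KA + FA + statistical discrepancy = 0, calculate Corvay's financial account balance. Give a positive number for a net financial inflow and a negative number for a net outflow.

-467.9

Goods balance = 1689.6 - 1322.4 = 367.2
Services balance = 1054.1 - 1248.5 = -194.4
Trade balance (goods + services) = 367.2 + (-194.4) = 172.8
Net primary income = 415.9 - 277.5 = 138.4
Net secondary income = 168.4 - 53.9 = 114.5
Current account = 172.8 + 138.4 + 114.5 = 425.7
Financial account = -(425.7 + 28.5 + 13.7) = -467.9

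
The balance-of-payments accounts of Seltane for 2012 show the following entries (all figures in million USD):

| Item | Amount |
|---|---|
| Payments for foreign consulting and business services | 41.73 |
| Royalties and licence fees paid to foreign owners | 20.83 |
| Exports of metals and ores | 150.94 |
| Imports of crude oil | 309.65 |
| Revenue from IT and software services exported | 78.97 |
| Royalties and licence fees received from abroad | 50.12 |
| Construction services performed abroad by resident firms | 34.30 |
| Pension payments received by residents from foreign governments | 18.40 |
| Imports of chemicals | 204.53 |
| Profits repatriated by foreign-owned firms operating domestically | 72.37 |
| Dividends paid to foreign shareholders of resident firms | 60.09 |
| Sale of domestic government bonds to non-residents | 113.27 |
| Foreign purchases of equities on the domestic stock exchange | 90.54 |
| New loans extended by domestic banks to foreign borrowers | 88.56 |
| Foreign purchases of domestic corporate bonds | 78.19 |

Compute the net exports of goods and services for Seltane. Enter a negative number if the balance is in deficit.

Goods: 150.94 - 309.65 - 204.53 = -363.24
Services: -20.83 + 78.97 + 50.12 + 34.30 - 41.73 = 100.83
Trade balance = -363.24 + 100.83 = -262.41
(Excluded from the trade balance — secondary income: pension payments received by residents from foreign governments 18.40; primary income: profits repatriated by foreign-owned firms operating domestically 72.37, dividends paid to foreign shareholders of resident firms 60.09; financial account: sale of domestic government bonds to non-residents 113.27, foreign purchases of equities on the domestic stock exchange 90.54, new loans extended by domestic banks to foreign borrowers 88.56, foreign purchases of domestic corporate bonds 78.19.)

-262.41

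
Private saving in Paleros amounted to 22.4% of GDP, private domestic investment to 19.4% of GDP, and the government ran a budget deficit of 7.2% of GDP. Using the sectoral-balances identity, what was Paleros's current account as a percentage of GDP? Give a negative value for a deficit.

By the sectoral-balances identity, CA = (S_private - I) + (T - G).
Private balance = 22.4 - 19.4 = 3.0
Government balance (T - G) = -7.2
CA = 3.0 + (-7.2) = -4.2

-4.2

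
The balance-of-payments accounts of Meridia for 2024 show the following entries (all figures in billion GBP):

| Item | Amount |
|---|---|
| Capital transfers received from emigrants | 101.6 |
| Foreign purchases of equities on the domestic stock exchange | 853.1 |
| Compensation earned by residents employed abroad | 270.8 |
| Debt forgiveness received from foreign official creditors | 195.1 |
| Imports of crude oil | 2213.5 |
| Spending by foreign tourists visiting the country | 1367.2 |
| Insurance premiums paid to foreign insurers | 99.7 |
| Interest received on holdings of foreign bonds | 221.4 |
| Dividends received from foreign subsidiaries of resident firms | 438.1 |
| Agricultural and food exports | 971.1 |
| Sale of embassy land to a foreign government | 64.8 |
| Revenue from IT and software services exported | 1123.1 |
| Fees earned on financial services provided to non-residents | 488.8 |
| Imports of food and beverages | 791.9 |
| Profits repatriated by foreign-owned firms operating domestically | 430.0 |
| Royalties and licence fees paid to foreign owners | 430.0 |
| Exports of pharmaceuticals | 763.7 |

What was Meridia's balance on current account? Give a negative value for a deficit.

1679.1

Goods: -2213.5 + 971.1 + 763.7 - 791.9 = -1270.6
Services: -430.0 - 99.7 + 1367.2 + 488.8 + 1123.1 = 2449.4
Primary income: -430.0 + 438.1 + 221.4 + 270.8 = 500.3
Current account = (-1270.6) + 2449.4 + 500.3 = 1679.1
(Excluded from the current account — capital account: capital transfers received from emigrants 101.6, debt forgiveness received from foreign official creditors 195.1, sale of embassy land to a foreign government 64.8; financial account: foreign purchases of equities on the domestic stock exchange 853.1.)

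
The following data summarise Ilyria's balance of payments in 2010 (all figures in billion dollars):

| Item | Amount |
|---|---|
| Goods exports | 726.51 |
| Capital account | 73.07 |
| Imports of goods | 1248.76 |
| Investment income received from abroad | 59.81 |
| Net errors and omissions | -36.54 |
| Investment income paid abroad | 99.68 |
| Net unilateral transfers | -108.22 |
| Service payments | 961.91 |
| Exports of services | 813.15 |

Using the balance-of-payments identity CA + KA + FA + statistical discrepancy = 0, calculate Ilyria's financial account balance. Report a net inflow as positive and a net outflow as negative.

Goods balance = 726.51 - 1248.76 = -522.25
Services balance = 813.15 - 961.91 = -148.76
Trade balance (goods + services) = -522.25 + (-148.76) = -671.01
Net primary income = 59.81 - 99.68 = -39.87
Net secondary income = -108.22
Current account = -671.01 + (-39.87) + (-108.22) = -819.10
Financial account = -(-819.10 + 73.07 + (-36.54)) = 782.57

782.57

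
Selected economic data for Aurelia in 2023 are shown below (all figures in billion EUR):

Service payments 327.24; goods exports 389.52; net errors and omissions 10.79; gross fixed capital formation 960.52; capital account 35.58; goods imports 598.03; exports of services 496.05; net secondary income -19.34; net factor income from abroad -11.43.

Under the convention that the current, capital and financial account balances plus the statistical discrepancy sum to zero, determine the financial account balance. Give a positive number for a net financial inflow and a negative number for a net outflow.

Goods balance = 389.52 - 598.03 = -208.51
Services balance = 496.05 - 327.24 = 168.81
Trade balance (goods + services) = -208.51 + 168.81 = -39.70
Net primary income = -11.43
Net secondary income = -19.34
Current account = -39.70 + (-11.43) + (-19.34) = -70.47
Financial account = -(-70.47 + 35.58 + 10.79) = 24.10

24.10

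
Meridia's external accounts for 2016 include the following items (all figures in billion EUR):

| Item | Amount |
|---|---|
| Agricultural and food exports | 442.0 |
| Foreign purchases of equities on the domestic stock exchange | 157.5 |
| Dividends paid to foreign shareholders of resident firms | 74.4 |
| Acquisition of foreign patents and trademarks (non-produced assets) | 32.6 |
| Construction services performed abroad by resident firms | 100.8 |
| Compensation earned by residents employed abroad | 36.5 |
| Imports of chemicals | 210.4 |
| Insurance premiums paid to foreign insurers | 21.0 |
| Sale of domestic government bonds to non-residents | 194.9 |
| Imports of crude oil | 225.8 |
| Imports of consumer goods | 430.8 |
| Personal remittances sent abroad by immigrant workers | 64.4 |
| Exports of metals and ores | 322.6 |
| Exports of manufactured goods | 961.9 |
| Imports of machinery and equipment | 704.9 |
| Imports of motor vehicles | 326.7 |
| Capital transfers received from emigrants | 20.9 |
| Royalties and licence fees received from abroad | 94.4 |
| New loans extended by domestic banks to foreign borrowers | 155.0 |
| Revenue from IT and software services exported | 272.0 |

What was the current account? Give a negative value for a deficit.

171.8

Goods: 322.6 - 225.8 - 210.4 + 442.0 - 430.8 + 961.9 - 326.7 - 704.9 = -172.1
Services: 100.8 - 21.0 + 94.4 + 272.0 = 446.2
Primary income: -74.4 + 36.5 = -37.9
Secondary income: -64.4
Current account = (-172.1) + 446.2 + (-37.9) + (-64.4) = 171.8
(Excluded from the current account — financial account: foreign purchases of equities on the domestic stock exchange 157.5, sale of domestic government bonds to non-residents 194.9, new loans extended by domestic banks to foreign borrowers 155.0; capital account: acquisition of foreign patents and trademarks (non-produced assets) 32.6, capital transfers received from emigrants 20.9.)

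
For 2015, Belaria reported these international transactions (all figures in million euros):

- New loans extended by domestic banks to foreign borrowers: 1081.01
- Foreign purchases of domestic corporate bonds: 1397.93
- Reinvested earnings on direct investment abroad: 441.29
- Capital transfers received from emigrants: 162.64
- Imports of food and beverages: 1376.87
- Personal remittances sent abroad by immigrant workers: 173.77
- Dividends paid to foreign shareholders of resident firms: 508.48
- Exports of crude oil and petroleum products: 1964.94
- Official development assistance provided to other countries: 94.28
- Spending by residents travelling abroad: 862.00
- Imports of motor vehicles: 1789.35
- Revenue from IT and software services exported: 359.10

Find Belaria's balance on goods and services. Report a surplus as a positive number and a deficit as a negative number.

Goods: 1964.94 - 1789.35 - 1376.87 = -1201.28
Services: -862.00 + 359.10 = -502.90
Trade balance = -1201.28 + (-502.90) = -1704.18
(Excluded from the trade balance — financial account: new loans extended by domestic banks to foreign borrowers 1081.01, foreign purchases of domestic corporate bonds 1397.93; primary income: reinvested earnings on direct investment abroad 441.29, dividends paid to foreign shareholders of resident firms 508.48; capital account: capital transfers received from emigrants 162.64; secondary income: personal remittances sent abroad by immigrant workers 173.77, official development assistance provided to other countries 94.28.)

-1704.18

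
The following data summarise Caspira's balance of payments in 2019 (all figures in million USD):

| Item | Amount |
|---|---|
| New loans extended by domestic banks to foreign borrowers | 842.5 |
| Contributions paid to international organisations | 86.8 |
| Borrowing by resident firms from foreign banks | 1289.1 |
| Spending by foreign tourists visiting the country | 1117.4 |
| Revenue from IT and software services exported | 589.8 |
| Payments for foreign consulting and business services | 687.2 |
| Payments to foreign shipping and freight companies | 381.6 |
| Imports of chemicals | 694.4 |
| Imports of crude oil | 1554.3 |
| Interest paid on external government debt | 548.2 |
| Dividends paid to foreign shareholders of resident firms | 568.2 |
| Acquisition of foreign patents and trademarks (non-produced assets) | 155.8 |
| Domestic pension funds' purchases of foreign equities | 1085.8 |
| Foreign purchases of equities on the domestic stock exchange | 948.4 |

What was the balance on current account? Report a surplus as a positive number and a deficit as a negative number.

-2813.5

Goods: -694.4 - 1554.3 = -2248.7
Services: -381.6 + 589.8 - 687.2 + 1117.4 = 638.4
Primary income: -568.2 - 548.2 = -1116.4
Secondary income: -86.8
Current account = (-2248.7) + 638.4 + (-1116.4) + (-86.8) = -2813.5
(Excluded from the current account — financial account: new loans extended by domestic banks to foreign borrowers 842.5, borrowing by resident firms from foreign banks 1289.1, domestic pension funds' purchases of foreign equities 1085.8, foreign purchases of equities on the domestic stock exchange 948.4; capital account: acquisition of foreign patents and trademarks (non-produced assets) 155.8.)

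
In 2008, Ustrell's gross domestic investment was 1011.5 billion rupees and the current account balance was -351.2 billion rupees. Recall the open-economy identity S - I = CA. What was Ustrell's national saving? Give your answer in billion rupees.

S = I + CA = 1011.5 + (-351.2) = 660.3

660.3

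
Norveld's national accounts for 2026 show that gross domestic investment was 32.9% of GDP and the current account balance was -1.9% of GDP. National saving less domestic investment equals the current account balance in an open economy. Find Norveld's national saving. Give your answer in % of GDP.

31.0

S = I + CA = 32.9 + (-1.9) = 31.0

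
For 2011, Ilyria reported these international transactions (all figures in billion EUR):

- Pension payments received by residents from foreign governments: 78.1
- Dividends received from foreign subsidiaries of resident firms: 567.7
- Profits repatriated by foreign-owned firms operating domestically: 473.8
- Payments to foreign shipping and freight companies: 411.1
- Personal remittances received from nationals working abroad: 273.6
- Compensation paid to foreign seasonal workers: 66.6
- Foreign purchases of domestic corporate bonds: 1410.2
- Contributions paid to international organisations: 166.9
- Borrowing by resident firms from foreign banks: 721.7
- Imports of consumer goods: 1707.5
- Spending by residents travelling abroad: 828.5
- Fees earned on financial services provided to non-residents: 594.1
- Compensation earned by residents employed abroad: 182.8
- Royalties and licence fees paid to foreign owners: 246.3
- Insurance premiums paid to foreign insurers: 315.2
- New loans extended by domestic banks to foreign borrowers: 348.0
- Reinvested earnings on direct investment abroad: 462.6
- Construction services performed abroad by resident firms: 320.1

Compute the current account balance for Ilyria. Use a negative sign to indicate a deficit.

-1736.9

Goods: -1707.5
Services: 320.1 - 828.5 - 315.2 - 411.1 - 246.3 + 594.1 = -886.9
Primary income: -473.8 + 567.7 - 66.6 + 462.6 + 182.8 = 672.7
Secondary income: 78.1 + 273.6 - 166.9 = 184.8
Current account = (-1707.5) + (-886.9) + 672.7 + 184.8 = -1736.9
(Excluded from the current account — financial account: foreign purchases of domestic corporate bonds 1410.2, borrowing by resident firms from foreign banks 721.7, new loans extended by domestic banks to foreign borrowers 348.0.)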